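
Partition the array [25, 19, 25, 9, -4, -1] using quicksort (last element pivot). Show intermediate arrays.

Partition 1: pivot=-1 at index 1 -> [-4, -1, 25, 9, 25, 19]
Partition 2: pivot=19 at index 3 -> [-4, -1, 9, 19, 25, 25]
Partition 3: pivot=25 at index 5 -> [-4, -1, 9, 19, 25, 25]


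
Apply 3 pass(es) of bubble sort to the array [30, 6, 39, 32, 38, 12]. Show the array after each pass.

After pass 1: [6, 30, 32, 38, 12, 39] (4 swaps)
After pass 2: [6, 30, 32, 12, 38, 39] (1 swaps)
After pass 3: [6, 30, 12, 32, 38, 39] (1 swaps)
Total swaps: 6


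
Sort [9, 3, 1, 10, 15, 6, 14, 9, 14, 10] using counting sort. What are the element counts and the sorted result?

Count array: [0, 1, 0, 1, 0, 0, 1, 0, 0, 2, 2, 0, 0, 0, 2, 1]
(count[i] = number of elements equal to i)
Cumulative count: [0, 1, 1, 2, 2, 2, 3, 3, 3, 5, 7, 7, 7, 7, 9, 10]
Sorted: [1, 3, 6, 9, 9, 10, 10, 14, 14, 15]


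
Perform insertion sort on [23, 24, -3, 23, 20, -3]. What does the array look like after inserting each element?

First element 23 is already 'sorted'
Insert 24: shifted 0 elements -> [23, 24, -3, 23, 20, -3]
Insert -3: shifted 2 elements -> [-3, 23, 24, 23, 20, -3]
Insert 23: shifted 1 elements -> [-3, 23, 23, 24, 20, -3]
Insert 20: shifted 3 elements -> [-3, 20, 23, 23, 24, -3]
Insert -3: shifted 4 elements -> [-3, -3, 20, 23, 23, 24]


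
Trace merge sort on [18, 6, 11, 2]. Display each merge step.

Divide and conquer:
  Merge [18] + [6] -> [6, 18]
  Merge [11] + [2] -> [2, 11]
  Merge [6, 18] + [2, 11] -> [2, 6, 11, 18]


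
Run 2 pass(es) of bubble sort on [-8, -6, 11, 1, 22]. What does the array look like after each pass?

After pass 1: [-8, -6, 1, 11, 22] (1 swaps)
After pass 2: [-8, -6, 1, 11, 22] (0 swaps)
Total swaps: 1


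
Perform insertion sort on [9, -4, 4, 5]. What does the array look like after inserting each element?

First element 9 is already 'sorted'
Insert -4: shifted 1 elements -> [-4, 9, 4, 5]
Insert 4: shifted 1 elements -> [-4, 4, 9, 5]
Insert 5: shifted 1 elements -> [-4, 4, 5, 9]


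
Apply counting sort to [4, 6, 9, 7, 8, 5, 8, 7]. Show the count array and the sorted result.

Count array: [0, 0, 0, 0, 1, 1, 1, 2, 2, 1]
(count[i] = number of elements equal to i)
Cumulative count: [0, 0, 0, 0, 1, 2, 3, 5, 7, 8]
Sorted: [4, 5, 6, 7, 7, 8, 8, 9]


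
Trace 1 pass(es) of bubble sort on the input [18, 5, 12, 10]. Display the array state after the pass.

After pass 1: [5, 12, 10, 18] (3 swaps)
Total swaps: 3


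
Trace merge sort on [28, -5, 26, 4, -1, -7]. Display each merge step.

Divide and conquer:
  Merge [-5] + [26] -> [-5, 26]
  Merge [28] + [-5, 26] -> [-5, 26, 28]
  Merge [-1] + [-7] -> [-7, -1]
  Merge [4] + [-7, -1] -> [-7, -1, 4]
  Merge [-5, 26, 28] + [-7, -1, 4] -> [-7, -5, -1, 4, 26, 28]


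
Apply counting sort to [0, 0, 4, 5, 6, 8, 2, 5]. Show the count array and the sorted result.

Count array: [2, 0, 1, 0, 1, 2, 1, 0, 1]
(count[i] = number of elements equal to i)
Cumulative count: [2, 2, 3, 3, 4, 6, 7, 7, 8]
Sorted: [0, 0, 2, 4, 5, 5, 6, 8]


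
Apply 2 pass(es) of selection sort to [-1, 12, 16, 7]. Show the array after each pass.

Pass 1: Select minimum -1 at index 0, swap -> [-1, 12, 16, 7]
Pass 2: Select minimum 7 at index 3, swap -> [-1, 7, 16, 12]


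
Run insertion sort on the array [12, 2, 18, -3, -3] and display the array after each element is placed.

First element 12 is already 'sorted'
Insert 2: shifted 1 elements -> [2, 12, 18, -3, -3]
Insert 18: shifted 0 elements -> [2, 12, 18, -3, -3]
Insert -3: shifted 3 elements -> [-3, 2, 12, 18, -3]
Insert -3: shifted 3 elements -> [-3, -3, 2, 12, 18]


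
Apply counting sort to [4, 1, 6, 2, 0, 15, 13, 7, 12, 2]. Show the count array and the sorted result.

Count array: [1, 1, 2, 0, 1, 0, 1, 1, 0, 0, 0, 0, 1, 1, 0, 1]
(count[i] = number of elements equal to i)
Cumulative count: [1, 2, 4, 4, 5, 5, 6, 7, 7, 7, 7, 7, 8, 9, 9, 10]
Sorted: [0, 1, 2, 2, 4, 6, 7, 12, 13, 15]


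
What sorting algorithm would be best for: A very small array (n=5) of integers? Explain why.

Best choice: Insertion sort
Reason: For tiny inputs the O(n^2) overhead is negligible and insertion sort has minimal constant factors


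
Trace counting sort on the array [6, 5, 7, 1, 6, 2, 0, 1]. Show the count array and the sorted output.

Count array: [1, 2, 1, 0, 0, 1, 2, 1]
(count[i] = number of elements equal to i)
Cumulative count: [1, 3, 4, 4, 4, 5, 7, 8]
Sorted: [0, 1, 1, 2, 5, 6, 6, 7]


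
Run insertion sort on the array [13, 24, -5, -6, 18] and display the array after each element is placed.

First element 13 is already 'sorted'
Insert 24: shifted 0 elements -> [13, 24, -5, -6, 18]
Insert -5: shifted 2 elements -> [-5, 13, 24, -6, 18]
Insert -6: shifted 3 elements -> [-6, -5, 13, 24, 18]
Insert 18: shifted 1 elements -> [-6, -5, 13, 18, 24]


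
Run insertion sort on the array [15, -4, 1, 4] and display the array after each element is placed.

First element 15 is already 'sorted'
Insert -4: shifted 1 elements -> [-4, 15, 1, 4]
Insert 1: shifted 1 elements -> [-4, 1, 15, 4]
Insert 4: shifted 1 elements -> [-4, 1, 4, 15]


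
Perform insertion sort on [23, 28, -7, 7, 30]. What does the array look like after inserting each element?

First element 23 is already 'sorted'
Insert 28: shifted 0 elements -> [23, 28, -7, 7, 30]
Insert -7: shifted 2 elements -> [-7, 23, 28, 7, 30]
Insert 7: shifted 2 elements -> [-7, 7, 23, 28, 30]
Insert 30: shifted 0 elements -> [-7, 7, 23, 28, 30]


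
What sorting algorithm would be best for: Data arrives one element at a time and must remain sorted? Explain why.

Best choice: Insertion sort
Reason: Insertion sort naturally handles online/streaming input by inserting each new element into sorted position


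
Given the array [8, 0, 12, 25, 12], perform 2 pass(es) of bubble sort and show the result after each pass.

After pass 1: [0, 8, 12, 12, 25] (2 swaps)
After pass 2: [0, 8, 12, 12, 25] (0 swaps)
Total swaps: 2


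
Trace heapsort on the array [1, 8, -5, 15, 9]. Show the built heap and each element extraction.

Build heap: [15, 9, -5, 8, 1]
Extract 15: [9, 8, -5, 1, 15]
Extract 9: [8, 1, -5, 9, 15]
Extract 8: [1, -5, 8, 9, 15]
Extract 1: [-5, 1, 8, 9, 15]


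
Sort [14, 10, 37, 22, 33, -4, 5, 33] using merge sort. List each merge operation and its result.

Divide and conquer:
  Merge [14] + [10] -> [10, 14]
  Merge [37] + [22] -> [22, 37]
  Merge [10, 14] + [22, 37] -> [10, 14, 22, 37]
  Merge [33] + [-4] -> [-4, 33]
  Merge [5] + [33] -> [5, 33]
  Merge [-4, 33] + [5, 33] -> [-4, 5, 33, 33]
  Merge [10, 14, 22, 37] + [-4, 5, 33, 33] -> [-4, 5, 10, 14, 22, 33, 33, 37]


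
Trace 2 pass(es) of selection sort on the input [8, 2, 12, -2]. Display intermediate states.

Pass 1: Select minimum -2 at index 3, swap -> [-2, 2, 12, 8]
Pass 2: Select minimum 2 at index 1, swap -> [-2, 2, 12, 8]


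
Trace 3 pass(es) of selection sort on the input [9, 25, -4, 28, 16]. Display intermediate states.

Pass 1: Select minimum -4 at index 2, swap -> [-4, 25, 9, 28, 16]
Pass 2: Select minimum 9 at index 2, swap -> [-4, 9, 25, 28, 16]
Pass 3: Select minimum 16 at index 4, swap -> [-4, 9, 16, 28, 25]


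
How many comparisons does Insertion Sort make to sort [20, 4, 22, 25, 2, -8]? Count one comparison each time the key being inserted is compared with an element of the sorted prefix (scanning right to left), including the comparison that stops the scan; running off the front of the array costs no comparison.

Insert 4: 20 > 4 (shift), reached front = 1 comparison(s) -> [4, 20, 22, 25, 2, -8]
Insert 22: 20 <= 22 (stop) = 1 comparison(s) -> [4, 20, 22, 25, 2, -8]
Insert 25: 22 <= 25 (stop) = 1 comparison(s) -> [4, 20, 22, 25, 2, -8]
Insert 2: 25 > 2 (shift), 22 > 2 (shift), 20 > 2 (shift), 4 > 2 (shift), reached front = 4 comparison(s) -> [2, 4, 20, 22, 25, -8]
Insert -8: 25 > -8 (shift), 22 > -8 (shift), 20 > -8 (shift), 4 > -8 (shift), 2 > -8 (shift), reached front = 5 comparison(s) -> [-8, 2, 4, 20, 22, 25]
Total comparisons: 1 + 1 + 1 + 4 + 5 = 12


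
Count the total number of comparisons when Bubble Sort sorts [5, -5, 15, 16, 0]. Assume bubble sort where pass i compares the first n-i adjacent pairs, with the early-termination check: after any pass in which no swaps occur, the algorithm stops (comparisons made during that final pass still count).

Pass 1: compare adjacent pairs (0,1)..(3,4) = 4 comparison(s), 2 swap(s) -> [-5, 5, 15, 0, 16]
Pass 2: compare adjacent pairs (0,1)..(2,3) = 3 comparison(s), 1 swap(s) -> [-5, 5, 0, 15, 16]
Pass 3: compare adjacent pairs (0,1)..(1,2) = 2 comparison(s), 1 swap(s) -> [-5, 0, 5, 15, 16]
Pass 4: compare adjacent pairs (0,1)..(0,1) = 1 comparison(s), 0 swap(s) -> [-5, 0, 5, 15, 16]
No swaps in this pass, so bubble sort stops here.
Total comparisons: 4 + 3 + 2 + 1 = 10


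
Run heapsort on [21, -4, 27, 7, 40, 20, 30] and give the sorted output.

Build heap: [40, 21, 30, 7, -4, 20, 27]
Extract 40: [30, 21, 27, 7, -4, 20, 40]
Extract 30: [27, 21, 20, 7, -4, 30, 40]
Extract 27: [21, 7, 20, -4, 27, 30, 40]
Extract 21: [20, 7, -4, 21, 27, 30, 40]
Extract 20: [7, -4, 20, 21, 27, 30, 40]
Extract 7: [-4, 7, 20, 21, 27, 30, 40]


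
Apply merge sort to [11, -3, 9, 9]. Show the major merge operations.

Divide and conquer:
  Merge [11] + [-3] -> [-3, 11]
  Merge [9] + [9] -> [9, 9]
  Merge [-3, 11] + [9, 9] -> [-3, 9, 9, 11]


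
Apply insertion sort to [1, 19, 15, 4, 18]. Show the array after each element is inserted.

First element 1 is already 'sorted'
Insert 19: shifted 0 elements -> [1, 19, 15, 4, 18]
Insert 15: shifted 1 elements -> [1, 15, 19, 4, 18]
Insert 4: shifted 2 elements -> [1, 4, 15, 19, 18]
Insert 18: shifted 1 elements -> [1, 4, 15, 18, 19]


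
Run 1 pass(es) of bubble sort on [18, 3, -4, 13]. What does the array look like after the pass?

After pass 1: [3, -4, 13, 18] (3 swaps)
Total swaps: 3


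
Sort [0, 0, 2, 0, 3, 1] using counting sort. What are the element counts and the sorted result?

Count array: [3, 1, 1, 1]
(count[i] = number of elements equal to i)
Cumulative count: [3, 4, 5, 6]
Sorted: [0, 0, 0, 1, 2, 3]


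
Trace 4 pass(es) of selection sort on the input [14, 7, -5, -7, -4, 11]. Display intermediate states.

Pass 1: Select minimum -7 at index 3, swap -> [-7, 7, -5, 14, -4, 11]
Pass 2: Select minimum -5 at index 2, swap -> [-7, -5, 7, 14, -4, 11]
Pass 3: Select minimum -4 at index 4, swap -> [-7, -5, -4, 14, 7, 11]
Pass 4: Select minimum 7 at index 4, swap -> [-7, -5, -4, 7, 14, 11]


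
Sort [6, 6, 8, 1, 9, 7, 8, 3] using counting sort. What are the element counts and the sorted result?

Count array: [0, 1, 0, 1, 0, 0, 2, 1, 2, 1]
(count[i] = number of elements equal to i)
Cumulative count: [0, 1, 1, 2, 2, 2, 4, 5, 7, 8]
Sorted: [1, 3, 6, 6, 7, 8, 8, 9]


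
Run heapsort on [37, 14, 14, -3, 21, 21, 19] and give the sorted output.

Build heap: [37, 21, 21, -3, 14, 14, 19]
Extract 37: [21, 19, 21, -3, 14, 14, 37]
Extract 21: [21, 19, 14, -3, 14, 21, 37]
Extract 21: [19, 14, 14, -3, 21, 21, 37]
Extract 19: [14, -3, 14, 19, 21, 21, 37]
Extract 14: [14, -3, 14, 19, 21, 21, 37]
Extract 14: [-3, 14, 14, 19, 21, 21, 37]


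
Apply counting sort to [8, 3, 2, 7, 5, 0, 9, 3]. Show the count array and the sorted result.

Count array: [1, 0, 1, 2, 0, 1, 0, 1, 1, 1]
(count[i] = number of elements equal to i)
Cumulative count: [1, 1, 2, 4, 4, 5, 5, 6, 7, 8]
Sorted: [0, 2, 3, 3, 5, 7, 8, 9]


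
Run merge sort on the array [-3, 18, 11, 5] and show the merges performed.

Divide and conquer:
  Merge [-3] + [18] -> [-3, 18]
  Merge [11] + [5] -> [5, 11]
  Merge [-3, 18] + [5, 11] -> [-3, 5, 11, 18]


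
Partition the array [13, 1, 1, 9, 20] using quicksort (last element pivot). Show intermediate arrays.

Partition 1: pivot=20 at index 4 -> [13, 1, 1, 9, 20]
Partition 2: pivot=9 at index 2 -> [1, 1, 9, 13, 20]
Partition 3: pivot=1 at index 1 -> [1, 1, 9, 13, 20]


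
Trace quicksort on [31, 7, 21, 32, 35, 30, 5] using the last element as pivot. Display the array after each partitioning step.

Partition 1: pivot=5 at index 0 -> [5, 7, 21, 32, 35, 30, 31]
Partition 2: pivot=31 at index 4 -> [5, 7, 21, 30, 31, 32, 35]
Partition 3: pivot=30 at index 3 -> [5, 7, 21, 30, 31, 32, 35]
Partition 4: pivot=21 at index 2 -> [5, 7, 21, 30, 31, 32, 35]
Partition 5: pivot=35 at index 6 -> [5, 7, 21, 30, 31, 32, 35]


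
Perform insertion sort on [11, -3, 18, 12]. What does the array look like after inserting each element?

First element 11 is already 'sorted'
Insert -3: shifted 1 elements -> [-3, 11, 18, 12]
Insert 18: shifted 0 elements -> [-3, 11, 18, 12]
Insert 12: shifted 1 elements -> [-3, 11, 12, 18]


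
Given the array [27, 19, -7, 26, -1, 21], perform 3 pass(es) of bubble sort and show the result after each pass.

After pass 1: [19, -7, 26, -1, 21, 27] (5 swaps)
After pass 2: [-7, 19, -1, 21, 26, 27] (3 swaps)
After pass 3: [-7, -1, 19, 21, 26, 27] (1 swaps)
Total swaps: 9


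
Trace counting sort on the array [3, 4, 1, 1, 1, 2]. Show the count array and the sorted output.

Count array: [0, 3, 1, 1, 1]
(count[i] = number of elements equal to i)
Cumulative count: [0, 3, 4, 5, 6]
Sorted: [1, 1, 1, 2, 3, 4]


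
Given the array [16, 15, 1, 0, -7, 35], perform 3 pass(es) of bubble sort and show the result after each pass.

After pass 1: [15, 1, 0, -7, 16, 35] (4 swaps)
After pass 2: [1, 0, -7, 15, 16, 35] (3 swaps)
After pass 3: [0, -7, 1, 15, 16, 35] (2 swaps)
Total swaps: 9


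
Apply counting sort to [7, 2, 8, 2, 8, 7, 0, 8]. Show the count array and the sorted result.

Count array: [1, 0, 2, 0, 0, 0, 0, 2, 3]
(count[i] = number of elements equal to i)
Cumulative count: [1, 1, 3, 3, 3, 3, 3, 5, 8]
Sorted: [0, 2, 2, 7, 7, 8, 8, 8]


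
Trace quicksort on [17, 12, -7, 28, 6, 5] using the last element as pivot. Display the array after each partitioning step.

Partition 1: pivot=5 at index 1 -> [-7, 5, 17, 28, 6, 12]
Partition 2: pivot=12 at index 3 -> [-7, 5, 6, 12, 17, 28]
Partition 3: pivot=28 at index 5 -> [-7, 5, 6, 12, 17, 28]


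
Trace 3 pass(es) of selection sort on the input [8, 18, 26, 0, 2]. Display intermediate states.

Pass 1: Select minimum 0 at index 3, swap -> [0, 18, 26, 8, 2]
Pass 2: Select minimum 2 at index 4, swap -> [0, 2, 26, 8, 18]
Pass 3: Select minimum 8 at index 3, swap -> [0, 2, 8, 26, 18]


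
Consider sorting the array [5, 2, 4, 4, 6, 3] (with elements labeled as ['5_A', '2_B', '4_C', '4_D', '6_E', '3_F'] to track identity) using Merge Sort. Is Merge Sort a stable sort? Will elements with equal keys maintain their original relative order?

Trace Merge Sort on the labeled array (the key is the number; the letter only tracks identity):
  Merge [2_B] + [4_C] -> [2_B, 4_C]
  Merge [5_A] + [2_B, 4_C] -> [2_B, 4_C, 5_A]
  Merge [6_E] + [3_F] -> [3_F, 6_E]
  Merge [4_D] + [3_F, 6_E] -> [3_F, 4_D, 6_E]
  Merge [2_B, 4_C, 5_A] + [3_F, 4_D, 6_E] -> [2_B, 3_F, 4_C, 4_D, 5_A, 6_E]
Final order: [2_B, 3_F, 4_C, 4_D, 5_A, 6_E]
Equal keys:
  value 4: originally 4_C, 4_D; after sorting 4_C, 4_D -> order preserved
All equal keys kept their original relative order. Merge Sort is stable: when the heads of the two halves are equal the merge takes from the left half first.
Answer: Stable


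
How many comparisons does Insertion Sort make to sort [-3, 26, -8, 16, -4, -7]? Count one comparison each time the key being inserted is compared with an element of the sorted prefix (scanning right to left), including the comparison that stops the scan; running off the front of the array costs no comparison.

Insert 26: -3 <= 26 (stop) = 1 comparison(s) -> [-3, 26, -8, 16, -4, -7]
Insert -8: 26 > -8 (shift), -3 > -8 (shift), reached front = 2 comparison(s) -> [-8, -3, 26, 16, -4, -7]
Insert 16: 26 > 16 (shift), -3 <= 16 (stop) = 2 comparison(s) -> [-8, -3, 16, 26, -4, -7]
Insert -4: 26 > -4 (shift), 16 > -4 (shift), -3 > -4 (shift), -8 <= -4 (stop) = 4 comparison(s) -> [-8, -4, -3, 16, 26, -7]
Insert -7: 26 > -7 (shift), 16 > -7 (shift), -3 > -7 (shift), -4 > -7 (shift), -8 <= -7 (stop) = 5 comparison(s) -> [-8, -7, -4, -3, 16, 26]
Total comparisons: 1 + 2 + 2 + 4 + 5 = 14


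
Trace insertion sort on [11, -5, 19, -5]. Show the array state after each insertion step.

First element 11 is already 'sorted'
Insert -5: shifted 1 elements -> [-5, 11, 19, -5]
Insert 19: shifted 0 elements -> [-5, 11, 19, -5]
Insert -5: shifted 2 elements -> [-5, -5, 11, 19]


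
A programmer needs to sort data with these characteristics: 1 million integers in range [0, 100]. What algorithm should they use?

Best choice: Counting sort
Reason: O(n + k) where k=100 is small; linear time beats O(n log n)


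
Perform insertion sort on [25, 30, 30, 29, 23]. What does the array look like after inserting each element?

First element 25 is already 'sorted'
Insert 30: shifted 0 elements -> [25, 30, 30, 29, 23]
Insert 30: shifted 0 elements -> [25, 30, 30, 29, 23]
Insert 29: shifted 2 elements -> [25, 29, 30, 30, 23]
Insert 23: shifted 4 elements -> [23, 25, 29, 30, 30]


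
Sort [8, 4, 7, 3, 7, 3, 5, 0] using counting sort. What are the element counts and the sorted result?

Count array: [1, 0, 0, 2, 1, 1, 0, 2, 1]
(count[i] = number of elements equal to i)
Cumulative count: [1, 1, 1, 3, 4, 5, 5, 7, 8]
Sorted: [0, 3, 3, 4, 5, 7, 7, 8]


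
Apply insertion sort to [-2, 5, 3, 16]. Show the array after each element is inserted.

First element -2 is already 'sorted'
Insert 5: shifted 0 elements -> [-2, 5, 3, 16]
Insert 3: shifted 1 elements -> [-2, 3, 5, 16]
Insert 16: shifted 0 elements -> [-2, 3, 5, 16]


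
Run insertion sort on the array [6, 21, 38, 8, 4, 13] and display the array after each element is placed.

First element 6 is already 'sorted'
Insert 21: shifted 0 elements -> [6, 21, 38, 8, 4, 13]
Insert 38: shifted 0 elements -> [6, 21, 38, 8, 4, 13]
Insert 8: shifted 2 elements -> [6, 8, 21, 38, 4, 13]
Insert 4: shifted 4 elements -> [4, 6, 8, 21, 38, 13]
Insert 13: shifted 2 elements -> [4, 6, 8, 13, 21, 38]


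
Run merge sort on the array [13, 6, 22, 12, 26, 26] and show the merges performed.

Divide and conquer:
  Merge [6] + [22] -> [6, 22]
  Merge [13] + [6, 22] -> [6, 13, 22]
  Merge [26] + [26] -> [26, 26]
  Merge [12] + [26, 26] -> [12, 26, 26]
  Merge [6, 13, 22] + [12, 26, 26] -> [6, 12, 13, 22, 26, 26]


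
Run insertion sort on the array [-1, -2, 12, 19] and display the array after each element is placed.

First element -1 is already 'sorted'
Insert -2: shifted 1 elements -> [-2, -1, 12, 19]
Insert 12: shifted 0 elements -> [-2, -1, 12, 19]
Insert 19: shifted 0 elements -> [-2, -1, 12, 19]


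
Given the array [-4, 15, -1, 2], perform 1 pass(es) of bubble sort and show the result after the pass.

After pass 1: [-4, -1, 2, 15] (2 swaps)
Total swaps: 2


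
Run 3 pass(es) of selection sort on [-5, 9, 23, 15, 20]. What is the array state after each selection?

Pass 1: Select minimum -5 at index 0, swap -> [-5, 9, 23, 15, 20]
Pass 2: Select minimum 9 at index 1, swap -> [-5, 9, 23, 15, 20]
Pass 3: Select minimum 15 at index 3, swap -> [-5, 9, 15, 23, 20]


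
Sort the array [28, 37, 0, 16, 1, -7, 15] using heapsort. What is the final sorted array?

Build heap: [37, 28, 15, 16, 1, -7, 0]
Extract 37: [28, 16, 15, 0, 1, -7, 37]
Extract 28: [16, 1, 15, 0, -7, 28, 37]
Extract 16: [15, 1, -7, 0, 16, 28, 37]
Extract 15: [1, 0, -7, 15, 16, 28, 37]
Extract 1: [0, -7, 1, 15, 16, 28, 37]
Extract 0: [-7, 0, 1, 15, 16, 28, 37]


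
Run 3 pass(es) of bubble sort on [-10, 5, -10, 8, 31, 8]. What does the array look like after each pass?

After pass 1: [-10, -10, 5, 8, 8, 31] (2 swaps)
After pass 2: [-10, -10, 5, 8, 8, 31] (0 swaps)
After pass 3: [-10, -10, 5, 8, 8, 31] (0 swaps)
Total swaps: 2


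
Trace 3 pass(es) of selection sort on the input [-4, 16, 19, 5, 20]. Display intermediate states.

Pass 1: Select minimum -4 at index 0, swap -> [-4, 16, 19, 5, 20]
Pass 2: Select minimum 5 at index 3, swap -> [-4, 5, 19, 16, 20]
Pass 3: Select minimum 16 at index 3, swap -> [-4, 5, 16, 19, 20]


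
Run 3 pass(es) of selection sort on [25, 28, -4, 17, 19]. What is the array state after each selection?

Pass 1: Select minimum -4 at index 2, swap -> [-4, 28, 25, 17, 19]
Pass 2: Select minimum 17 at index 3, swap -> [-4, 17, 25, 28, 19]
Pass 3: Select minimum 19 at index 4, swap -> [-4, 17, 19, 28, 25]


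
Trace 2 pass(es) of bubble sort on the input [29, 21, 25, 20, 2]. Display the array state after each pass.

After pass 1: [21, 25, 20, 2, 29] (4 swaps)
After pass 2: [21, 20, 2, 25, 29] (2 swaps)
Total swaps: 6


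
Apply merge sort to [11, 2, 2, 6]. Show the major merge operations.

Divide and conquer:
  Merge [11] + [2] -> [2, 11]
  Merge [2] + [6] -> [2, 6]
  Merge [2, 11] + [2, 6] -> [2, 2, 6, 11]


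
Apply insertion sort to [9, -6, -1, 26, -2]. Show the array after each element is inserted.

First element 9 is already 'sorted'
Insert -6: shifted 1 elements -> [-6, 9, -1, 26, -2]
Insert -1: shifted 1 elements -> [-6, -1, 9, 26, -2]
Insert 26: shifted 0 elements -> [-6, -1, 9, 26, -2]
Insert -2: shifted 3 elements -> [-6, -2, -1, 9, 26]


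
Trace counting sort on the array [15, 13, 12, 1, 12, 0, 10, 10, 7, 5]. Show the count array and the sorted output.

Count array: [1, 1, 0, 0, 0, 1, 0, 1, 0, 0, 2, 0, 2, 1, 0, 1]
(count[i] = number of elements equal to i)
Cumulative count: [1, 2, 2, 2, 2, 3, 3, 4, 4, 4, 6, 6, 8, 9, 9, 10]
Sorted: [0, 1, 5, 7, 10, 10, 12, 12, 13, 15]


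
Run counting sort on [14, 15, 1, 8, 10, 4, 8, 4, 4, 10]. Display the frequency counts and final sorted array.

Count array: [0, 1, 0, 0, 3, 0, 0, 0, 2, 0, 2, 0, 0, 0, 1, 1]
(count[i] = number of elements equal to i)
Cumulative count: [0, 1, 1, 1, 4, 4, 4, 4, 6, 6, 8, 8, 8, 8, 9, 10]
Sorted: [1, 4, 4, 4, 8, 8, 10, 10, 14, 15]


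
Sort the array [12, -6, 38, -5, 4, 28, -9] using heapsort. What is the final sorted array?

Build heap: [38, 4, 28, -5, -6, 12, -9]
Extract 38: [28, 4, 12, -5, -6, -9, 38]
Extract 28: [12, 4, -9, -5, -6, 28, 38]
Extract 12: [4, -5, -9, -6, 12, 28, 38]
Extract 4: [-5, -6, -9, 4, 12, 28, 38]
Extract -5: [-6, -9, -5, 4, 12, 28, 38]
Extract -6: [-9, -6, -5, 4, 12, 28, 38]


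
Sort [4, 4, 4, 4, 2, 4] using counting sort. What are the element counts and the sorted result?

Count array: [0, 0, 1, 0, 5]
(count[i] = number of elements equal to i)
Cumulative count: [0, 0, 1, 1, 6]
Sorted: [2, 4, 4, 4, 4, 4]


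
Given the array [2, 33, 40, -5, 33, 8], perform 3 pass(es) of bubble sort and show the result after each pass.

After pass 1: [2, 33, -5, 33, 8, 40] (3 swaps)
After pass 2: [2, -5, 33, 8, 33, 40] (2 swaps)
After pass 3: [-5, 2, 8, 33, 33, 40] (2 swaps)
Total swaps: 7


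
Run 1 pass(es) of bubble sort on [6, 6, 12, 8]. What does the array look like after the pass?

After pass 1: [6, 6, 8, 12] (1 swaps)
Total swaps: 1


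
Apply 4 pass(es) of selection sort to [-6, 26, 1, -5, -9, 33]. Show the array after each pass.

Pass 1: Select minimum -9 at index 4, swap -> [-9, 26, 1, -5, -6, 33]
Pass 2: Select minimum -6 at index 4, swap -> [-9, -6, 1, -5, 26, 33]
Pass 3: Select minimum -5 at index 3, swap -> [-9, -6, -5, 1, 26, 33]
Pass 4: Select minimum 1 at index 3, swap -> [-9, -6, -5, 1, 26, 33]


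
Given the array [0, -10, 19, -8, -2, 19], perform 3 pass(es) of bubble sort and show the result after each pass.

After pass 1: [-10, 0, -8, -2, 19, 19] (3 swaps)
After pass 2: [-10, -8, -2, 0, 19, 19] (2 swaps)
After pass 3: [-10, -8, -2, 0, 19, 19] (0 swaps)
Total swaps: 5


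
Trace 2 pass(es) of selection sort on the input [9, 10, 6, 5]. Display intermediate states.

Pass 1: Select minimum 5 at index 3, swap -> [5, 10, 6, 9]
Pass 2: Select minimum 6 at index 2, swap -> [5, 6, 10, 9]


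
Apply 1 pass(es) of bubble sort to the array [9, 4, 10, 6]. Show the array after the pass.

After pass 1: [4, 9, 6, 10] (2 swaps)
Total swaps: 2


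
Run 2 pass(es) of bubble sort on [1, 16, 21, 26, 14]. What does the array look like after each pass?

After pass 1: [1, 16, 21, 14, 26] (1 swaps)
After pass 2: [1, 16, 14, 21, 26] (1 swaps)
Total swaps: 2


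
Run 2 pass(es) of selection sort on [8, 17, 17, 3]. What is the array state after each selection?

Pass 1: Select minimum 3 at index 3, swap -> [3, 17, 17, 8]
Pass 2: Select minimum 8 at index 3, swap -> [3, 8, 17, 17]


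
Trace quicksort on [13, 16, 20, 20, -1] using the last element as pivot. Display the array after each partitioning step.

Partition 1: pivot=-1 at index 0 -> [-1, 16, 20, 20, 13]
Partition 2: pivot=13 at index 1 -> [-1, 13, 20, 20, 16]
Partition 3: pivot=16 at index 2 -> [-1, 13, 16, 20, 20]
Partition 4: pivot=20 at index 4 -> [-1, 13, 16, 20, 20]


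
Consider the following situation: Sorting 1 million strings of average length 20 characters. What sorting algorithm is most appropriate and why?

Best choice: MSD radix sort or Mergesort
Reason: MSD radix sort is a non-comparison sort that buckets the strings by successive character positions, running in time proportional to the total number of characters examined rather than O(n log n) string comparisons; mergesort is a stable O(n log n)-comparison alternative that works for arbitrary variable-length keys


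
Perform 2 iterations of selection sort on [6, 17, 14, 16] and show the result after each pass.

Pass 1: Select minimum 6 at index 0, swap -> [6, 17, 14, 16]
Pass 2: Select minimum 14 at index 2, swap -> [6, 14, 17, 16]


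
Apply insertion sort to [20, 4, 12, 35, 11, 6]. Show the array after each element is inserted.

First element 20 is already 'sorted'
Insert 4: shifted 1 elements -> [4, 20, 12, 35, 11, 6]
Insert 12: shifted 1 elements -> [4, 12, 20, 35, 11, 6]
Insert 35: shifted 0 elements -> [4, 12, 20, 35, 11, 6]
Insert 11: shifted 3 elements -> [4, 11, 12, 20, 35, 6]
Insert 6: shifted 4 elements -> [4, 6, 11, 12, 20, 35]


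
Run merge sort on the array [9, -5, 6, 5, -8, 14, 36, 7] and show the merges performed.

Divide and conquer:
  Merge [9] + [-5] -> [-5, 9]
  Merge [6] + [5] -> [5, 6]
  Merge [-5, 9] + [5, 6] -> [-5, 5, 6, 9]
  Merge [-8] + [14] -> [-8, 14]
  Merge [36] + [7] -> [7, 36]
  Merge [-8, 14] + [7, 36] -> [-8, 7, 14, 36]
  Merge [-5, 5, 6, 9] + [-8, 7, 14, 36] -> [-8, -5, 5, 6, 7, 9, 14, 36]


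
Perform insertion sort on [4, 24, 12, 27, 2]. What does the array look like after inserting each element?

First element 4 is already 'sorted'
Insert 24: shifted 0 elements -> [4, 24, 12, 27, 2]
Insert 12: shifted 1 elements -> [4, 12, 24, 27, 2]
Insert 27: shifted 0 elements -> [4, 12, 24, 27, 2]
Insert 2: shifted 4 elements -> [2, 4, 12, 24, 27]


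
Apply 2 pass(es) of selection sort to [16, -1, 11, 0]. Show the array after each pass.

Pass 1: Select minimum -1 at index 1, swap -> [-1, 16, 11, 0]
Pass 2: Select minimum 0 at index 3, swap -> [-1, 0, 11, 16]


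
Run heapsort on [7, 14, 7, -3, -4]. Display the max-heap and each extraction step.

Build heap: [14, 7, 7, -3, -4]
Extract 14: [7, -3, 7, -4, 14]
Extract 7: [7, -3, -4, 7, 14]
Extract 7: [-3, -4, 7, 7, 14]
Extract -3: [-4, -3, 7, 7, 14]


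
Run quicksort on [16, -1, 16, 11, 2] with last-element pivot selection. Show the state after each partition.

Partition 1: pivot=2 at index 1 -> [-1, 2, 16, 11, 16]
Partition 2: pivot=16 at index 4 -> [-1, 2, 16, 11, 16]
Partition 3: pivot=11 at index 2 -> [-1, 2, 11, 16, 16]


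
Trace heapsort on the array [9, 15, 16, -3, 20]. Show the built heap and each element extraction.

Build heap: [20, 15, 16, -3, 9]
Extract 20: [16, 15, 9, -3, 20]
Extract 16: [15, -3, 9, 16, 20]
Extract 15: [9, -3, 15, 16, 20]
Extract 9: [-3, 9, 15, 16, 20]


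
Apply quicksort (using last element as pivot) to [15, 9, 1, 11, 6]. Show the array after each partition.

Partition 1: pivot=6 at index 1 -> [1, 6, 15, 11, 9]
Partition 2: pivot=9 at index 2 -> [1, 6, 9, 11, 15]
Partition 3: pivot=15 at index 4 -> [1, 6, 9, 11, 15]


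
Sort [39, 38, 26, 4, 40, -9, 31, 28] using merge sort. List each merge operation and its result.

Divide and conquer:
  Merge [39] + [38] -> [38, 39]
  Merge [26] + [4] -> [4, 26]
  Merge [38, 39] + [4, 26] -> [4, 26, 38, 39]
  Merge [40] + [-9] -> [-9, 40]
  Merge [31] + [28] -> [28, 31]
  Merge [-9, 40] + [28, 31] -> [-9, 28, 31, 40]
  Merge [4, 26, 38, 39] + [-9, 28, 31, 40] -> [-9, 4, 26, 28, 31, 38, 39, 40]


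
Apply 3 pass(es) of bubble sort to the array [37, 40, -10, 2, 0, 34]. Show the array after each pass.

After pass 1: [37, -10, 2, 0, 34, 40] (4 swaps)
After pass 2: [-10, 2, 0, 34, 37, 40] (4 swaps)
After pass 3: [-10, 0, 2, 34, 37, 40] (1 swaps)
Total swaps: 9


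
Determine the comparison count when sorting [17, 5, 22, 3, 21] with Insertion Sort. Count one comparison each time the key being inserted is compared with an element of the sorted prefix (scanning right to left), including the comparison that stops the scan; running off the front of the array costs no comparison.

Insert 5: 17 > 5 (shift), reached front = 1 comparison(s) -> [5, 17, 22, 3, 21]
Insert 22: 17 <= 22 (stop) = 1 comparison(s) -> [5, 17, 22, 3, 21]
Insert 3: 22 > 3 (shift), 17 > 3 (shift), 5 > 3 (shift), reached front = 3 comparison(s) -> [3, 5, 17, 22, 21]
Insert 21: 22 > 21 (shift), 17 <= 21 (stop) = 2 comparison(s) -> [3, 5, 17, 21, 22]
Total comparisons: 1 + 1 + 3 + 2 = 7


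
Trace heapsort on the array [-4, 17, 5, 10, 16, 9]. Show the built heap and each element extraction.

Build heap: [17, 16, 9, 10, -4, 5]
Extract 17: [16, 10, 9, 5, -4, 17]
Extract 16: [10, 5, 9, -4, 16, 17]
Extract 10: [9, 5, -4, 10, 16, 17]
Extract 9: [5, -4, 9, 10, 16, 17]
Extract 5: [-4, 5, 9, 10, 16, 17]


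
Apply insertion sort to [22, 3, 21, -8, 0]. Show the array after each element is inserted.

First element 22 is already 'sorted'
Insert 3: shifted 1 elements -> [3, 22, 21, -8, 0]
Insert 21: shifted 1 elements -> [3, 21, 22, -8, 0]
Insert -8: shifted 3 elements -> [-8, 3, 21, 22, 0]
Insert 0: shifted 3 elements -> [-8, 0, 3, 21, 22]


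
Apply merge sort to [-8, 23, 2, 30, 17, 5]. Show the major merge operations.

Divide and conquer:
  Merge [23] + [2] -> [2, 23]
  Merge [-8] + [2, 23] -> [-8, 2, 23]
  Merge [17] + [5] -> [5, 17]
  Merge [30] + [5, 17] -> [5, 17, 30]
  Merge [-8, 2, 23] + [5, 17, 30] -> [-8, 2, 5, 17, 23, 30]


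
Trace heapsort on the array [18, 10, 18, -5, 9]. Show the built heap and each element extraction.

Build heap: [18, 10, 18, -5, 9]
Extract 18: [18, 10, 9, -5, 18]
Extract 18: [10, -5, 9, 18, 18]
Extract 10: [9, -5, 10, 18, 18]
Extract 9: [-5, 9, 10, 18, 18]


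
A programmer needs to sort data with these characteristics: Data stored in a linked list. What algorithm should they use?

Best choice: Merge sort
Reason: Merge sort doesn't require random access; can be done in O(1) extra space for linked lists


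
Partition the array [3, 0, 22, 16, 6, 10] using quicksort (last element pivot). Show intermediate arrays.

Partition 1: pivot=10 at index 3 -> [3, 0, 6, 10, 22, 16]
Partition 2: pivot=6 at index 2 -> [3, 0, 6, 10, 22, 16]
Partition 3: pivot=0 at index 0 -> [0, 3, 6, 10, 22, 16]
Partition 4: pivot=16 at index 4 -> [0, 3, 6, 10, 16, 22]


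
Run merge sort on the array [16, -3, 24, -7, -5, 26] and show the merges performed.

Divide and conquer:
  Merge [-3] + [24] -> [-3, 24]
  Merge [16] + [-3, 24] -> [-3, 16, 24]
  Merge [-5] + [26] -> [-5, 26]
  Merge [-7] + [-5, 26] -> [-7, -5, 26]
  Merge [-3, 16, 24] + [-7, -5, 26] -> [-7, -5, -3, 16, 24, 26]


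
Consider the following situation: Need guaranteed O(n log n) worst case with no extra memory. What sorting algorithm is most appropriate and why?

Best choice: Heapsort
Reason: Heapsort is O(n log n) worst case and sorts in-place; quicksort can degrade to O(n^2)


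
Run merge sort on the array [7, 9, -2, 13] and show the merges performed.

Divide and conquer:
  Merge [7] + [9] -> [7, 9]
  Merge [-2] + [13] -> [-2, 13]
  Merge [7, 9] + [-2, 13] -> [-2, 7, 9, 13]


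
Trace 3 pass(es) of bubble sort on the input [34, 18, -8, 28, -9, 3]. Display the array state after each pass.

After pass 1: [18, -8, 28, -9, 3, 34] (5 swaps)
After pass 2: [-8, 18, -9, 3, 28, 34] (3 swaps)
After pass 3: [-8, -9, 3, 18, 28, 34] (2 swaps)
Total swaps: 10


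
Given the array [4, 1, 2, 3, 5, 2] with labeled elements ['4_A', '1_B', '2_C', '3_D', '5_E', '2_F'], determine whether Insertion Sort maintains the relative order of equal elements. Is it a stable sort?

Trace Insertion Sort on the labeled array (the key is the number; the letter only tracks identity):
  Insert 1_B at index 0: [1_B, 4_A, 2_C, 3_D, 5_E, 2_F]
  Insert 2_C at index 1: [1_B, 2_C, 4_A, 3_D, 5_E, 2_F]
  Insert 3_D at index 2: [1_B, 2_C, 3_D, 4_A, 5_E, 2_F]
  Insert 5_E at index 4: [1_B, 2_C, 3_D, 4_A, 5_E, 2_F]
  Insert 2_F at index 2: [1_B, 2_C, 2_F, 3_D, 4_A, 5_E]
Final order: [1_B, 2_C, 2_F, 3_D, 4_A, 5_E]
Equal keys:
  value 2: originally 2_C, 2_F; after sorting 2_C, 2_F -> order preserved
All equal keys kept their original relative order. Insertion Sort is stable: elements are shifted only while they are strictly greater than the key, so a key is inserted after any equal elements already placed.
Answer: Stable


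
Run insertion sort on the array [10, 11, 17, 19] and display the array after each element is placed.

First element 10 is already 'sorted'
Insert 11: shifted 0 elements -> [10, 11, 17, 19]
Insert 17: shifted 0 elements -> [10, 11, 17, 19]
Insert 19: shifted 0 elements -> [10, 11, 17, 19]


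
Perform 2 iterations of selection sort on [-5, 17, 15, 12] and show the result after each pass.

Pass 1: Select minimum -5 at index 0, swap -> [-5, 17, 15, 12]
Pass 2: Select minimum 12 at index 3, swap -> [-5, 12, 15, 17]


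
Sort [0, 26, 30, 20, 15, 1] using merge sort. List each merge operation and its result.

Divide and conquer:
  Merge [26] + [30] -> [26, 30]
  Merge [0] + [26, 30] -> [0, 26, 30]
  Merge [15] + [1] -> [1, 15]
  Merge [20] + [1, 15] -> [1, 15, 20]
  Merge [0, 26, 30] + [1, 15, 20] -> [0, 1, 15, 20, 26, 30]


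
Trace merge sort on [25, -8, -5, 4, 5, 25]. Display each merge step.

Divide and conquer:
  Merge [-8] + [-5] -> [-8, -5]
  Merge [25] + [-8, -5] -> [-8, -5, 25]
  Merge [5] + [25] -> [5, 25]
  Merge [4] + [5, 25] -> [4, 5, 25]
  Merge [-8, -5, 25] + [4, 5, 25] -> [-8, -5, 4, 5, 25, 25]


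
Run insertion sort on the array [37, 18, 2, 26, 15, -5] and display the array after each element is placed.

First element 37 is already 'sorted'
Insert 18: shifted 1 elements -> [18, 37, 2, 26, 15, -5]
Insert 2: shifted 2 elements -> [2, 18, 37, 26, 15, -5]
Insert 26: shifted 1 elements -> [2, 18, 26, 37, 15, -5]
Insert 15: shifted 3 elements -> [2, 15, 18, 26, 37, -5]
Insert -5: shifted 5 elements -> [-5, 2, 15, 18, 26, 37]


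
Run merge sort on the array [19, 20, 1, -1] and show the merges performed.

Divide and conquer:
  Merge [19] + [20] -> [19, 20]
  Merge [1] + [-1] -> [-1, 1]
  Merge [19, 20] + [-1, 1] -> [-1, 1, 19, 20]


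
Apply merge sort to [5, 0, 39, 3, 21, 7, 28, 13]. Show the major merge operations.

Divide and conquer:
  Merge [5] + [0] -> [0, 5]
  Merge [39] + [3] -> [3, 39]
  Merge [0, 5] + [3, 39] -> [0, 3, 5, 39]
  Merge [21] + [7] -> [7, 21]
  Merge [28] + [13] -> [13, 28]
  Merge [7, 21] + [13, 28] -> [7, 13, 21, 28]
  Merge [0, 3, 5, 39] + [7, 13, 21, 28] -> [0, 3, 5, 7, 13, 21, 28, 39]


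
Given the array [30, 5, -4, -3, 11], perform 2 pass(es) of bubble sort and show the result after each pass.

After pass 1: [5, -4, -3, 11, 30] (4 swaps)
After pass 2: [-4, -3, 5, 11, 30] (2 swaps)
Total swaps: 6


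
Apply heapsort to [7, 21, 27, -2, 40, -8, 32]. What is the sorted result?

Build heap: [40, 21, 32, -2, 7, -8, 27]
Extract 40: [32, 21, 27, -2, 7, -8, 40]
Extract 32: [27, 21, -8, -2, 7, 32, 40]
Extract 27: [21, 7, -8, -2, 27, 32, 40]
Extract 21: [7, -2, -8, 21, 27, 32, 40]
Extract 7: [-2, -8, 7, 21, 27, 32, 40]
Extract -2: [-8, -2, 7, 21, 27, 32, 40]


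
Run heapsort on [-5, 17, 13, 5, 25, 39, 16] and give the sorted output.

Build heap: [39, 25, 16, 5, 17, 13, -5]
Extract 39: [25, 17, 16, 5, -5, 13, 39]
Extract 25: [17, 13, 16, 5, -5, 25, 39]
Extract 17: [16, 13, -5, 5, 17, 25, 39]
Extract 16: [13, 5, -5, 16, 17, 25, 39]
Extract 13: [5, -5, 13, 16, 17, 25, 39]
Extract 5: [-5, 5, 13, 16, 17, 25, 39]


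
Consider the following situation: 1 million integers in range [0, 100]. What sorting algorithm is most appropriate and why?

Best choice: Counting sort
Reason: O(n + k) where k=100 is small; linear time beats O(n log n)


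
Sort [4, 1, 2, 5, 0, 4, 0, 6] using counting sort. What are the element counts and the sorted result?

Count array: [2, 1, 1, 0, 2, 1, 1]
(count[i] = number of elements equal to i)
Cumulative count: [2, 3, 4, 4, 6, 7, 8]
Sorted: [0, 0, 1, 2, 4, 4, 5, 6]


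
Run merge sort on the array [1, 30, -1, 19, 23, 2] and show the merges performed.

Divide and conquer:
  Merge [30] + [-1] -> [-1, 30]
  Merge [1] + [-1, 30] -> [-1, 1, 30]
  Merge [23] + [2] -> [2, 23]
  Merge [19] + [2, 23] -> [2, 19, 23]
  Merge [-1, 1, 30] + [2, 19, 23] -> [-1, 1, 2, 19, 23, 30]


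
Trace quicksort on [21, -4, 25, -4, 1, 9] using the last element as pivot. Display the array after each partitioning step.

Partition 1: pivot=9 at index 3 -> [-4, -4, 1, 9, 25, 21]
Partition 2: pivot=1 at index 2 -> [-4, -4, 1, 9, 25, 21]
Partition 3: pivot=-4 at index 1 -> [-4, -4, 1, 9, 25, 21]
Partition 4: pivot=21 at index 4 -> [-4, -4, 1, 9, 21, 25]


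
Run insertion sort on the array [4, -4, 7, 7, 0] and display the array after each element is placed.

First element 4 is already 'sorted'
Insert -4: shifted 1 elements -> [-4, 4, 7, 7, 0]
Insert 7: shifted 0 elements -> [-4, 4, 7, 7, 0]
Insert 7: shifted 0 elements -> [-4, 4, 7, 7, 0]
Insert 0: shifted 3 elements -> [-4, 0, 4, 7, 7]


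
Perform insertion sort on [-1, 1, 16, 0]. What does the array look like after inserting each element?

First element -1 is already 'sorted'
Insert 1: shifted 0 elements -> [-1, 1, 16, 0]
Insert 16: shifted 0 elements -> [-1, 1, 16, 0]
Insert 0: shifted 2 elements -> [-1, 0, 1, 16]


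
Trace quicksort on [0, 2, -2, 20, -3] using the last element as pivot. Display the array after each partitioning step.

Partition 1: pivot=-3 at index 0 -> [-3, 2, -2, 20, 0]
Partition 2: pivot=0 at index 2 -> [-3, -2, 0, 20, 2]
Partition 3: pivot=2 at index 3 -> [-3, -2, 0, 2, 20]


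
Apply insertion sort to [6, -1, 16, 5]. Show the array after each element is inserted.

First element 6 is already 'sorted'
Insert -1: shifted 1 elements -> [-1, 6, 16, 5]
Insert 16: shifted 0 elements -> [-1, 6, 16, 5]
Insert 5: shifted 2 elements -> [-1, 5, 6, 16]


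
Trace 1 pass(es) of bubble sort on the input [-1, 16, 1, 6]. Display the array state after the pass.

After pass 1: [-1, 1, 6, 16] (2 swaps)
Total swaps: 2


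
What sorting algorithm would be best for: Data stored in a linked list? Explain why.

Best choice: Merge sort
Reason: Merge sort doesn't require random access; can be done in O(1) extra space for linked lists


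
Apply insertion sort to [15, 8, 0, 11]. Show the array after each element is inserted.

First element 15 is already 'sorted'
Insert 8: shifted 1 elements -> [8, 15, 0, 11]
Insert 0: shifted 2 elements -> [0, 8, 15, 11]
Insert 11: shifted 1 elements -> [0, 8, 11, 15]


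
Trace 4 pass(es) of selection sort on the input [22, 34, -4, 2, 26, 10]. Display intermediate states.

Pass 1: Select minimum -4 at index 2, swap -> [-4, 34, 22, 2, 26, 10]
Pass 2: Select minimum 2 at index 3, swap -> [-4, 2, 22, 34, 26, 10]
Pass 3: Select minimum 10 at index 5, swap -> [-4, 2, 10, 34, 26, 22]
Pass 4: Select minimum 22 at index 5, swap -> [-4, 2, 10, 22, 26, 34]


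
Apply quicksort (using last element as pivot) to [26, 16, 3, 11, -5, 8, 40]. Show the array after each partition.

Partition 1: pivot=40 at index 6 -> [26, 16, 3, 11, -5, 8, 40]
Partition 2: pivot=8 at index 2 -> [3, -5, 8, 11, 16, 26, 40]
Partition 3: pivot=-5 at index 0 -> [-5, 3, 8, 11, 16, 26, 40]
Partition 4: pivot=26 at index 5 -> [-5, 3, 8, 11, 16, 26, 40]
Partition 5: pivot=16 at index 4 -> [-5, 3, 8, 11, 16, 26, 40]
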